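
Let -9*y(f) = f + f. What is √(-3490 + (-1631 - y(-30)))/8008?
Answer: I*√46149/24024 ≈ 0.008942*I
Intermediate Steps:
y(f) = -2*f/9 (y(f) = -(f + f)/9 = -2*f/9)
√(-3490 + (-1631 - y(-30)))/8008 = √(-3490 + (-1631 - (-2)*(-30)/9))/8008 = √(-3490 + (-1631 - 1*20/3))*(1/8008) = √(-3490 + (-1631 - 20/3))*(1/8008) = √(-3490 - 4913/3)*(1/8008) = √(-15383/3)*(1/8008) = (I*√46149/3)*(1/8008) = I*√46149/24024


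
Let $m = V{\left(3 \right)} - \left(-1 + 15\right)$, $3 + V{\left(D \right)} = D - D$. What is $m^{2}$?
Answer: $289$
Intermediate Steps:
$V{\left(D \right)} = -3$ ($V{\left(D \right)} = -3 + \left(D - D\right) = -3 + 0 = -3$)
$m = -17$ ($m = -3 - \left(-1 + 15\right) = -3 - 14 = -17$)
$m^{2} = \left(-17\right)^{2} = 289$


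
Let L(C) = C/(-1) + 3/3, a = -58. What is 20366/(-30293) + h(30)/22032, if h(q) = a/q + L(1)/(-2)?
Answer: -6731434177/10011230640 ≈ -0.67239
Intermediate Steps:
L(C) = 1 - C (L(C) = C*(-1) + 3*(1/3) = -C + 1 = 1 - C)
h(q) = -58/q (h(q) = -58/q + (1 - 1*1)/(-2) = -58/q + (1 - 1)*(-1/2) = -58/q + 0*(-1/2) = -58/q + 0 = -58/q)
20366/(-30293) + h(30)/22032 = 20366/(-30293) - 58/30/22032 = 20366*(-1/30293) - 58*1/30*(1/22032) = -20366/30293 - 29/15*1/22032 = -20366/30293 - 29/330480 = -6731434177/10011230640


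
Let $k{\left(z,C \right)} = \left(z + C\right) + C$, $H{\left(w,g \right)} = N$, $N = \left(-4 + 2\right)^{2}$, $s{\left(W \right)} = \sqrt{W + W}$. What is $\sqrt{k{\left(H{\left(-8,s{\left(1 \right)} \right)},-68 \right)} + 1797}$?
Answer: $3 \sqrt{185} \approx 40.804$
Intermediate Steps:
$s{\left(W \right)} = \sqrt{2} \sqrt{W}$ ($s{\left(W \right)} = \sqrt{2 W} = \sqrt{2} \sqrt{W}$)
$N = 4$ ($N = \left(-2\right)^{2} = 4$)
$H{\left(w,g \right)} = 4$
$k{\left(z,C \right)} = z + 2 C$ ($k{\left(z,C \right)} = \left(C + z\right) + C = z + 2 C$)
$\sqrt{k{\left(H{\left(-8,s{\left(1 \right)} \right)},-68 \right)} + 1797} = \sqrt{\left(4 + 2 \left(-68\right)\right) + 1797} = \sqrt{\left(4 - 136\right) + 1797} = \sqrt{-132 + 1797} = \sqrt{1665} = 3 \sqrt{185}$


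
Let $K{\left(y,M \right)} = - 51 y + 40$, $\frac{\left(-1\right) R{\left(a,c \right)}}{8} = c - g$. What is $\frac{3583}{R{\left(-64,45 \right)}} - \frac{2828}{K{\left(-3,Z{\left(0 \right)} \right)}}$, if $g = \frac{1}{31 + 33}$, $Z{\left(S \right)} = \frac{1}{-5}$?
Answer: $- \frac{13673964}{555647} \approx -24.609$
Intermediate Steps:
$Z{\left(S \right)} = - \frac{1}{5}$
$g = \frac{1}{64} \approx 0.015625$
$R{\left(a,c \right)} = \frac{1}{8} - 8 c$ ($R{\left(a,c \right)} = - 8 \left(c - \frac{1}{64}\right) = - 8 \left(- \frac{1}{64} + c\right) = \frac{1}{8} - 8 c$)
$K{\left(y,M \right)} = 40 - 51 y$
$\frac{3583}{R{\left(-64,45 \right)}} - \frac{2828}{K{\left(-3,Z{\left(0 \right)} \right)}} = \frac{3583}{\frac{1}{8} - 360} - \frac{2828}{40 - -153} = \frac{3583}{\frac{1}{8} - 360} - \frac{2828}{40 + 153} = \frac{3583}{- \frac{2879}{8}} - \frac{2828}{193} = 3583 \left(- \frac{8}{2879}\right) - \frac{2828}{193} = - \frac{28664}{2879} - \frac{2828}{193} = - \frac{13673964}{555647}$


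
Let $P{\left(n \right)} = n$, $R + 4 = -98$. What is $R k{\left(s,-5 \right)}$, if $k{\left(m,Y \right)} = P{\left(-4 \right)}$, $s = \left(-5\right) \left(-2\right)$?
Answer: $408$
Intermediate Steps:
$R = -102$ ($R = -4 - 98 = -102$)
$s = 10$
$k{\left(m,Y \right)} = -4$
$R k{\left(s,-5 \right)} = \left(-102\right) \left(-4\right) = 408$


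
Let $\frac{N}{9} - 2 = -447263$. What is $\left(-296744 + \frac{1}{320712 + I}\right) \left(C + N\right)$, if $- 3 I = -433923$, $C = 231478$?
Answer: $\frac{523898342432342601}{465353} \approx 1.1258 \cdot 10^{12}$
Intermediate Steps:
$N = -4025349$ ($N = 18 + 9 \left(-447263\right) = 18 - 4025367 = -4025349$)
$I = 144641$ ($I = \left(- \frac{1}{3}\right) \left(-433923\right) = 144641$)
$\left(-296744 + \frac{1}{320712 + I}\right) \left(C + N\right) = \left(-296744 + \frac{1}{320712 + 144641}\right) \left(231478 - 4025349\right) = \left(-296744 + \frac{1}{465353}\right) \left(-3793871\right) = \left(- \frac{138090710631}{465353}\right) \left(-3793871\right) = \frac{523898342432342601}{465353}$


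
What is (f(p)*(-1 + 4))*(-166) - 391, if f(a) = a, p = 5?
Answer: -2881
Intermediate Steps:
(f(p)*(-1 + 4))*(-166) - 391 = (5*(-1 + 4))*(-166) - 391 = (5*3)*(-166) - 391 = 15*(-166) - 391 = -2490 - 391 = -2881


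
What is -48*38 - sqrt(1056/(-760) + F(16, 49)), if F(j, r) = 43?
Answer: -1824 - sqrt(375535)/95 ≈ -1830.5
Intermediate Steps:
-48*38 - sqrt(1056/(-760) + F(16, 49)) = -48*38 - sqrt(1056/(-760) + 43) = -1824 - sqrt(1056*(-1/760) + 43) = -1824 - sqrt(-132/95 + 43) = -1824 - sqrt(3953/95) = -1824 - sqrt(375535)/95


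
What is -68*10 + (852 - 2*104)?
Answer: -36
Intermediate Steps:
-68*10 + (852 - 2*104) = -680 + (852 - 1*208) = -680 + (852 - 208) = -680 + 644 = -36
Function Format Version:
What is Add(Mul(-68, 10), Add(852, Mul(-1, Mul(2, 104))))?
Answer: -36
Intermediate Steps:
Add(Mul(-68, 10), Add(852, Mul(-1, Mul(2, 104)))) = Add(-680, Add(852, Mul(-1, 208))) = Add(-680, Add(852, -208)) = Add(-680, 644) = -36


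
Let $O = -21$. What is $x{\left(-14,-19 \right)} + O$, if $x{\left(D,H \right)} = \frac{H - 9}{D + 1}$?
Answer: $- \frac{245}{13} \approx -18.846$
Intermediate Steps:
$x{\left(D,H \right)} = \frac{-9 + H}{1 + D}$
$x{\left(-14,-19 \right)} + O = \frac{-9 - 19}{1 - 14} - 21 = \frac{1}{-13} \left(-28\right) - 21 = \left(- \frac{1}{13}\right) \left(-28\right) - 21 = \frac{28}{13} - 21 = - \frac{245}{13}$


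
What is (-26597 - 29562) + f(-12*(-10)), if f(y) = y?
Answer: -56039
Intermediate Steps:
(-26597 - 29562) + f(-12*(-10)) = (-26597 - 29562) - 12*(-10) = -56159 + 120 = -56039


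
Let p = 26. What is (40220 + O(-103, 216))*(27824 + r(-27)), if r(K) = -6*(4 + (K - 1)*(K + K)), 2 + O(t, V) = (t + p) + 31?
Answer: 752341216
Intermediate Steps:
O(t, V) = 55 + t (O(t, V) = -2 + ((t + 26) + 31) = -2 + ((26 + t) + 31) = -2 + (57 + t) = 55 + t)
r(K) = -24 - 12*K*(-1 + K) (r(K) = -6*(4 + (-1 + K)*(2*K)) = -6*(4 + 2*K*(-1 + K)) = -24 - 12*K*(-1 + K))
(40220 + O(-103, 216))*(27824 + r(-27)) = (40220 + (55 - 103))*(27824 + (-24 - 12*(-27)² + 12*(-27))) = (40220 - 48)*(27824 + (-24 - 12*729 - 324)) = 40172*(27824 + (-24 - 8748 - 324)) = 40172*(27824 - 9096) = 40172*18728 = 752341216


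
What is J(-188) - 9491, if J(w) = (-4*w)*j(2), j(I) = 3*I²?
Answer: -467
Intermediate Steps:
J(w) = -48*w (J(w) = (-4*w)*(3*2²) = (-4*w)*(3*4) = -4*w*12 = -48*w)
J(-188) - 9491 = -48*(-188) - 9491 = 9024 - 9491 = -467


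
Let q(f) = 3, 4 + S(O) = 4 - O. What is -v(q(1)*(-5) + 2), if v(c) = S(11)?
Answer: 11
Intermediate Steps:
S(O) = -O (S(O) = -4 + (4 - O) = -O)
v(c) = -11 (v(c) = -1*11 = -11)
-v(q(1)*(-5) + 2) = -1*(-11) = 11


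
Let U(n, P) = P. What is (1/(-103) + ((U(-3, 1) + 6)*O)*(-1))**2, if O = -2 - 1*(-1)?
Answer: 518400/10609 ≈ 48.864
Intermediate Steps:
O = -1 (O = -2 + 1 = -1)
(1/(-103) + ((U(-3, 1) + 6)*O)*(-1))**2 = (1/(-103) + ((1 + 6)*(-1))*(-1))**2 = (-1/103 + (7*(-1))*(-1))**2 = (-1/103 - 7*(-1))**2 = (-1/103 + 7)**2 = (720/103)**2 = 518400/10609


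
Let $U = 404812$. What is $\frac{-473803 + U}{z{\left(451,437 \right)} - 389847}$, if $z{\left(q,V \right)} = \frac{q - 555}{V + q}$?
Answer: $\frac{7658001}{43273030} \approx 0.17697$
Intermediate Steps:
$z{\left(q,V \right)} = \frac{-555 + q}{V + q}$
$\frac{-473803 + U}{z{\left(451,437 \right)} - 389847} = \frac{-473803 + 404812}{\frac{-555 + 451}{437 + 451} - 389847} = - \frac{68991}{\frac{1}{888} \left(-104\right) - 389847} = - \frac{68991}{- \frac{13}{111} - 389847} = - \frac{68991}{- \frac{43273030}{111}} = \left(-68991\right) \left(- \frac{111}{43273030}\right) = \frac{7658001}{43273030}$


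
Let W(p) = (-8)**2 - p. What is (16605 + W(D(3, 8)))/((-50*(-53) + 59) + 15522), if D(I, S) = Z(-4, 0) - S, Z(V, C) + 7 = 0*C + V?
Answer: 16688/18231 ≈ 0.91536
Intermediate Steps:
Z(V, C) = -7 + V (Z(V, C) = -7 + (0*C + V) = -7 + (0 + V) = -7 + V)
D(I, S) = -11 - S (D(I, S) = (-7 - 4) - S = -11 - S)
W(p) = 64 - p
(16605 + W(D(3, 8)))/((-50*(-53) + 59) + 15522) = (16605 + (64 - (-11 - 1*8)))/((-50*(-53) + 59) + 15522) = (16605 + (64 - (-11 - 8)))/((2650 + 59) + 15522) = (16605 + (64 - 1*(-19)))/(2709 + 15522) = (16605 + (64 + 19))/18231 = (16605 + 83)*(1/18231) = 16688*(1/18231) = 16688/18231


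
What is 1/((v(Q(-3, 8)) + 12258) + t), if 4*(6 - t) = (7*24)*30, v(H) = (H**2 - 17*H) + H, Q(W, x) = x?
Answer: 1/10940 ≈ 9.1408e-5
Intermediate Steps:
v(H) = H**2 - 16*H
t = -1254 (t = 6 - 7*24*30/4 = 6 - 42*30 = 6 - 1/4*5040 = 6 - 1260 = -1254)
1/((v(Q(-3, 8)) + 12258) + t) = 1/((8*(-16 + 8) + 12258) - 1254) = 1/((8*(-8) + 12258) - 1254) = 1/((-64 + 12258) - 1254) = 1/(12194 - 1254) = 1/10940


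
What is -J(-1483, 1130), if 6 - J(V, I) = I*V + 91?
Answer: -1675705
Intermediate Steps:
J(V, I) = -85 - I*V (J(V, I) = 6 - (I*V + 91) = 6 - (91 + I*V) = 6 + (-91 - I*V) = -85 - I*V)
-J(-1483, 1130) = -(-85 - 1*1130*(-1483)) = -(-85 + 1675790) = -1*1675705 = -1675705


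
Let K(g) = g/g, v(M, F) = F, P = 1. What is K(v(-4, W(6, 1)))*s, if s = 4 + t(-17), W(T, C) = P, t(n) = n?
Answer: -13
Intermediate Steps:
W(T, C) = 1
s = -13 (s = 4 - 17 = -13)
K(g) = 1
K(v(-4, W(6, 1)))*s = 1*(-13) = -13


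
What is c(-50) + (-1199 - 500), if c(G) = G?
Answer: -1749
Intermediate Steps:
c(-50) + (-1199 - 500) = -50 + (-1199 - 500) = -50 - 1699 = -1749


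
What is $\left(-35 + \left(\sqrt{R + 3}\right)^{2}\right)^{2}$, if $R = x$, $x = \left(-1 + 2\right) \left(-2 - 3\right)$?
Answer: $1369$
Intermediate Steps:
$x = -5$ ($x = 1 \left(-5\right) = -5$)
$R = -5$
$\left(-35 + \left(\sqrt{R + 3}\right)^{2}\right)^{2} = \left(-35 + \left(\sqrt{-5 + 3}\right)^{2}\right)^{2} = \left(-35 + \left(\sqrt{-2}\right)^{2}\right)^{2} = \left(-35 + \left(i \sqrt{2}\right)^{2}\right)^{2} = \left(-35 - 2\right)^{2} = \left(-37\right)^{2} = 1369$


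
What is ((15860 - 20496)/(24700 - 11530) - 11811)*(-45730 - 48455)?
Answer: 488366511087/439 ≈ 1.1125e+9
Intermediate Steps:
((15860 - 20496)/(24700 - 11530) - 11811)*(-45730 - 48455) = (-4636/13170 - 11811)*(-94185) = (-4636*1/13170 - 11811)*(-94185) = (-2318/6585 - 11811)*(-94185) = -77777753/6585*(-94185) = 488366511087/439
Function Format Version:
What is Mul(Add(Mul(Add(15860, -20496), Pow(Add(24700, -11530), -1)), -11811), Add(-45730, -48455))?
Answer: Rational(488366511087, 439) ≈ 1.1125e+9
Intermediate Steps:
Mul(Add(Mul(Add(15860, -20496), Pow(Add(24700, -11530), -1)), -11811), Add(-45730, -48455)) = Mul(Add(Mul(-4636, Pow(13170, -1)), -11811), -94185) = Mul(Add(Mul(-4636, Rational(1, 13170)), -11811), -94185) = Mul(Add(Rational(-2318, 6585), -11811), -94185) = Mul(Rational(-77777753, 6585), -94185) = Rational(488366511087, 439)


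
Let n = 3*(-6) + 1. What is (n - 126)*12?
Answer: -1716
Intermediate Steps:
n = -17 (n = -18 + 1 = -17)
(n - 126)*12 = (-17 - 126)*12 = -143*12 = -1716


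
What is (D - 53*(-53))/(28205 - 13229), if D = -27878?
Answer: -25069/14976 ≈ -1.6739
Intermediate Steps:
(D - 53*(-53))/(28205 - 13229) = (-27878 - 53*(-53))/(28205 - 13229) = (-27878 + 2809)/14976 = -25069*1/14976 = -25069/14976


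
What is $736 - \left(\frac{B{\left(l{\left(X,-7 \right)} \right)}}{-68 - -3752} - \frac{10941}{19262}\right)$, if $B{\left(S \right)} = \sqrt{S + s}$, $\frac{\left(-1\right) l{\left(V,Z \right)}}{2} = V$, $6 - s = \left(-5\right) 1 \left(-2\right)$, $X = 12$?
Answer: $\frac{14187773}{19262} - \frac{i \sqrt{7}}{1842} \approx 736.57 - 0.0014363 i$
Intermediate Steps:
$s = -4$ ($s = 6 - \left(-5\right) 1 \left(-2\right) = 6 - \left(-5\right) \left(-2\right) = 6 - 10 = -4$)
$l{\left(V,Z \right)} = - 2 V$
$B{\left(S \right)} = \sqrt{-4 + S}$ ($B{\left(S \right)} = \sqrt{S - 4} = \sqrt{-4 + S}$)
$736 - \left(\frac{B{\left(l{\left(X,-7 \right)} \right)}}{-68 - -3752} - \frac{10941}{19262}\right) = 736 - \left(\frac{\sqrt{-4 - 24}}{-68 - -3752} - \frac{10941}{19262}\right) = 736 - \left(\frac{\sqrt{-4 - 24}}{-68 + 3752} - \frac{10941}{19262}\right) = 736 - \left(\frac{\sqrt{-28}}{3684} - \frac{10941}{19262}\right) = 736 - \left(2 i \sqrt{7} \cdot \frac{1}{3684} - \frac{10941}{19262}\right) = 736 - \left(\frac{i \sqrt{7}}{1842} - \frac{10941}{19262}\right) = 736 - \left(- \frac{10941}{19262} + \frac{i \sqrt{7}}{1842}\right) = 736 + \left(\frac{10941}{19262} - \frac{i \sqrt{7}}{1842}\right) = \frac{14187773}{19262} - \frac{i \sqrt{7}}{1842}$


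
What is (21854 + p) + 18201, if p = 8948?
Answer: 49003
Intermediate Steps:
(21854 + p) + 18201 = (21854 + 8948) + 18201 = 30802 + 18201 = 49003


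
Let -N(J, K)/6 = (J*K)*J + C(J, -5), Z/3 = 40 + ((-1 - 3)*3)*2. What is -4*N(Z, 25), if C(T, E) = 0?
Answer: 1382400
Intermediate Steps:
Z = 48 (Z = 3*(40 + ((-1 - 3)*3)*2) = 3*(40 - 4*3*2) = 3*(40 - 12*2) = 3*(40 - 24) = 3*16 = 48)
N(J, K) = -6*K*J² (N(J, K) = -6*((J*K)*J + 0) = -6*(K*J² + 0) = -6*K*J²)
-4*N(Z, 25) = -(-24)*25*48² = -(-24)*25*2304 = -4*(-345600) = 1382400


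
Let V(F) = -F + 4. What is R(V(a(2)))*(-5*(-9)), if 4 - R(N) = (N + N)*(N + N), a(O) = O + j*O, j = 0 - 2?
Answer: -6300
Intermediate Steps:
j = -2
a(O) = -O (a(O) = O - 2*O = -O)
V(F) = 4 - F
R(N) = 4 - 4*N**2 (R(N) = 4 - (N + N)*(N + N) = 4 - 2*N*2*N = 4 - 4*N**2)
R(V(a(2)))*(-5*(-9)) = (4 - 4*(4 - (-1)*2)**2)*(-5*(-9)) = (4 - 4*(4 - 1*(-2))**2)*45 = (4 - 4*(4 + 2)**2)*45 = (4 - 4*6**2)*45 = (4 - 4*36)*45 = (4 - 144)*45 = -140*45 = -6300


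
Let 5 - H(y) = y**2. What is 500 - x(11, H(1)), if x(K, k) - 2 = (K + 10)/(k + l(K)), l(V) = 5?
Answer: 1487/3 ≈ 495.67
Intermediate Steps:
H(y) = 5 - y**2
x(K, k) = 2 + (10 + K)/(5 + k) (x(K, k) = 2 + (K + 10)/(k + 5) = 2 + (10 + K)/(5 + k))
500 - x(11, H(1)) = 500 - (20 + 11 + 2*(5 - 1*1**2))/(5 + (5 - 1*1**2)) = 500 - (20 + 11 + 2*(5 - 1*1))/(5 + (5 - 1*1)) = 500 - (20 + 11 + 2*(5 - 1))/(5 + (5 - 1)) = 500 - (20 + 11 + 2*4)/(5 + 4) = 500 - (20 + 11 + 8)/9 = 500 - 39/9 = 500 - 1*13/3 = 500 - 13/3 = 1487/3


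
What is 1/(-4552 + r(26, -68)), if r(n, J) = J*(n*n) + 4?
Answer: -1/50516 ≈ -1.9796e-5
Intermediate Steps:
r(n, J) = 4 + J*n**2 (r(n, J) = J*n**2 + 4 = 4 + J*n**2)
1/(-4552 + r(26, -68)) = 1/(-4552 + (4 - 68*26**2)) = 1/(-4552 + (4 - 68*676)) = 1/(-4552 + (4 - 45968)) = 1/(-4552 - 45964) = 1/(-50516) = -1/50516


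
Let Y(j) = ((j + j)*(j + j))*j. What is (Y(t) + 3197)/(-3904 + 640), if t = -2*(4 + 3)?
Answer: 2593/1088 ≈ 2.3833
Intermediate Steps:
t = -14 (t = -2*7 = -14)
Y(j) = 4*j³ (Y(j) = ((2*j)*(2*j))*j = (4*j²)*j = 4*j³)
(Y(t) + 3197)/(-3904 + 640) = (4*(-14)³ + 3197)/(-3904 + 640) = (4*(-2744) + 3197)/(-3264) = (-10976 + 3197)*(-1/3264) = -7779*(-1/3264) = 2593/1088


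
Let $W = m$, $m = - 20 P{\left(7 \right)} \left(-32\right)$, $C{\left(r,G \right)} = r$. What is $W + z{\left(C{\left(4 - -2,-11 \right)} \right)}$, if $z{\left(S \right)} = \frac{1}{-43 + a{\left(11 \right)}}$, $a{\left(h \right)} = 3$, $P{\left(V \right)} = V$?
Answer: $\frac{179199}{40} \approx 4480.0$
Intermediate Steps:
$z{\left(S \right)} = - \frac{1}{40}$ ($z{\left(S \right)} = \frac{1}{-43 + 3} = \frac{1}{-40} = - \frac{1}{40}$)
$m = 4480$ ($m = \left(-20\right) 7 \left(-32\right) = \left(-140\right) \left(-32\right) = 4480$)
$W = 4480$
$W + z{\left(C{\left(4 - -2,-11 \right)} \right)} = 4480 - \frac{1}{40} = \frac{179199}{40}$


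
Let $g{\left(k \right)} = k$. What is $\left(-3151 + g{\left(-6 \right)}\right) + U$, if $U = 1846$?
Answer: $-1311$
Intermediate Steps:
$\left(-3151 + g{\left(-6 \right)}\right) + U = \left(-3151 - 6\right) + 1846 = -3157 + 1846 = -1311$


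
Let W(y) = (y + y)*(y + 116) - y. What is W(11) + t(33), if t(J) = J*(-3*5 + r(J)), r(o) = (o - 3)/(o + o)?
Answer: 2303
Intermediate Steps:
r(o) = (-3 + o)/(2*o) (r(o) = (-3 + o)/((2*o)) = (-3 + o)*(1/(2*o)) = (-3 + o)/(2*o))
W(y) = -y + 2*y*(116 + y) (W(y) = (2*y)*(116 + y) - y = 2*y*(116 + y) - y = -y + 2*y*(116 + y))
t(J) = J*(-15 + (-3 + J)/(2*J)) (t(J) = J*(-3*5 + (-3 + J)/(2*J)) = J*(-15 + (-3 + J)/(2*J)))
W(11) + t(33) = 11*(231 + 2*11) + (-3/2 - 29/2*33) = 11*(231 + 22) + (-3/2 - 957/2) = 11*253 - 480 = 2783 - 480 = 2303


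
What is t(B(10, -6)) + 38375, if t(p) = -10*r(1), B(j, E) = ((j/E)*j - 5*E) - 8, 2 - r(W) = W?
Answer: 38365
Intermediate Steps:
r(W) = 2 - W
B(j, E) = -8 - 5*E + j**2/E (B(j, E) = (j**2/E - 5*E) - 8 = (-5*E + j**2/E) - 8 = -8 - 5*E + j**2/E)
t(p) = -10 (t(p) = -10*(2 - 1*1) = -10*(2 - 1) = -10*1 = -10)
t(B(10, -6)) + 38375 = -10 + 38375 = 38365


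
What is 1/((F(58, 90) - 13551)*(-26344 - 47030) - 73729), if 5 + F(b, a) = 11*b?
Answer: 1/947771603 ≈ 1.0551e-9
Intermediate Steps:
F(b, a) = -5 + 11*b
1/((F(58, 90) - 13551)*(-26344 - 47030) - 73729) = 1/(((-5 + 11*58) - 13551)*(-26344 - 47030) - 73729) = 1/(((-5 + 638) - 13551)*(-73374) - 73729) = 1/((633 - 13551)*(-73374) - 73729) = 1/(-12918*(-73374) - 73729) = 1/(947845332 - 73729) = 1/947771603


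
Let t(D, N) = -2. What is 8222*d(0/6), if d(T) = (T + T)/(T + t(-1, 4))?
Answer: 0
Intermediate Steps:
d(T) = 2*T/(-2 + T) (d(T) = (T + T)/(T - 2) = (2*T)/(-2 + T) = 2*T/(-2 + T))
8222*d(0/6) = 8222*(2*(0/6)/(-2 + 0/6)) = 8222*(2*(0*(⅙))/(-2 + 0*(⅙))) = 8222*(2*0/(-2 + 0)) = 8222*(2*0/(-2)) = 8222*(2*0*(-½)) = 8222*0 = 0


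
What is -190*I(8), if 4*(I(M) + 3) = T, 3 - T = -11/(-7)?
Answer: 3515/7 ≈ 502.14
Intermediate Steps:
T = 10/7 (T = 3 - (-11)/(-7) = 3 - (-11)*(-1)/7 = 3 - 1*11/7 = 3 - 11/7 = 10/7 ≈ 1.4286)
I(M) = -37/14 (I(M) = -3 + (¼)*(10/7) = -3 + 5/14 = -37/14)
-190*I(8) = -190*(-37/14) = 3515/7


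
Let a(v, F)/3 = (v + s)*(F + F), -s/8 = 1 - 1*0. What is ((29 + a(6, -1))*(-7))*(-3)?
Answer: 861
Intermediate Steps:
s = -8 (s = -8*(1 - 1*0) = -8*(1 + 0) = -8*1 = -8)
a(v, F) = 6*F*(-8 + v) (a(v, F) = 3*((v - 8)*(F + F)) = 3*((-8 + v)*(2*F)) = 3*(2*F*(-8 + v)) = 6*F*(-8 + v))
((29 + a(6, -1))*(-7))*(-3) = ((29 + 6*(-1)*(-8 + 6))*(-7))*(-3) = ((29 + 6*(-1)*(-2))*(-7))*(-3) = ((29 + 12)*(-7))*(-3) = (41*(-7))*(-3) = -287*(-3) = 861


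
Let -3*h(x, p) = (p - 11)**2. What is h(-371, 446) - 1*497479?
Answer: -560554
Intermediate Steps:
h(x, p) = -(-11 + p)**2/3 (h(x, p) = -(p - 11)**2/3 = -(-11 + p)**2/3)
h(-371, 446) - 1*497479 = -(-11 + 446)**2/3 - 1*497479 = -1/3*435**2 - 497479 = -1/3*189225 - 497479 = -63075 - 497479 = -560554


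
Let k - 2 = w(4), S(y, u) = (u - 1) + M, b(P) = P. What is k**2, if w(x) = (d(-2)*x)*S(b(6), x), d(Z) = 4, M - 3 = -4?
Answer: 1156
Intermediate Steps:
M = -1 (M = 3 - 4 = -1)
S(y, u) = -2 + u (S(y, u) = (u - 1) - 1 = (-1 + u) - 1 = -2 + u)
w(x) = 4*x*(-2 + x) (w(x) = (4*x)*(-2 + x) = 4*x*(-2 + x))
k = 34 (k = 2 + 4*4*(-2 + 4) = 2 + 4*4*2 = 2 + 32 = 34)
k**2 = 34**2 = 1156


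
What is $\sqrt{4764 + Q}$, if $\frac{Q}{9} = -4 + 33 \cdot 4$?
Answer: $2 \sqrt{1479} \approx 76.916$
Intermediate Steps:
$Q = 1152$ ($Q = 9 \left(-4 + 33 \cdot 4\right) = 9 \left(-4 + 132\right) = 9 \cdot 128 = 1152$)
$\sqrt{4764 + Q} = \sqrt{4764 + 1152} = \sqrt{5916} = 2 \sqrt{1479}$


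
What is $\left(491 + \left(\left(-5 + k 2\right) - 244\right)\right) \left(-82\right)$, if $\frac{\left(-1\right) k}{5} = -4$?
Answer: $-23124$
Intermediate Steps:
$k = 20$ ($k = \left(-5\right) \left(-4\right) = 20$)
$\left(491 + \left(\left(-5 + k 2\right) - 244\right)\right) \left(-82\right) = \left(491 + \left(\left(-5 + 20 \cdot 2\right) - 244\right)\right) \left(-82\right) = \left(491 + \left(\left(-5 + 40\right) - 244\right)\right) \left(-82\right) = \left(491 + \left(35 - 244\right)\right) \left(-82\right) = \left(491 - 209\right) \left(-82\right) = 282 \left(-82\right) = -23124$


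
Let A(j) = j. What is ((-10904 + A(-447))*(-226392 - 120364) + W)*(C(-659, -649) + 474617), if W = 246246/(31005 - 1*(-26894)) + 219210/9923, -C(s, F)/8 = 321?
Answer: 1067478771840556619812540/574531777 ≈ 1.8580e+15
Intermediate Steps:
C(s, F) = -2568 (C(s, F) = -8*321 = -2568)
W = 15135538848/574531777 (W = 246246/(31005 + 26894) + 219210*(1/9923) = 246246/57899 + 219210/9923 = 15135538848/574531777 ≈ 26.344)
((-10904 + A(-447))*(-226392 - 120364) + W)*(C(-659, -649) + 474617) = ((-10904 - 447)*(-226392 - 120364) + 15135538848/574531777)*(-2568 + 474617) = (-11351*(-346756) + 15135538848/574531777)*472049 = (3936027356 + 15135538848/574531777)*472049 = (2261372806298830460/574531777)*472049 = 1067478771840556619812540/574531777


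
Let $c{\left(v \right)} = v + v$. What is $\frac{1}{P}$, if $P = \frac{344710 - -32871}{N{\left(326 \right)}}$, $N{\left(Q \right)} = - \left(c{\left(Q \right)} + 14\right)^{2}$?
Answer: $- \frac{443556}{377581} \approx -1.1747$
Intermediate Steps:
$c{\left(v \right)} = 2 v$
$N{\left(Q \right)} = - \left(14 + 2 Q\right)^{2}$ ($N{\left(Q \right)} = - \left(2 Q + 14\right)^{2} = - \left(14 + 2 Q\right)^{2}$)
$P = - \frac{377581}{443556}$ ($P = \frac{344710 - -32871}{\left(-4\right) \left(7 + 326\right)^{2}} = \frac{344710 + 32871}{\left(-4\right) 333^{2}} = \frac{377581}{\left(-4\right) 110889} = \frac{377581}{-443556} = 377581 \left(- \frac{1}{443556}\right) = - \frac{377581}{443556} \approx -0.85126$)
$\frac{1}{P} = \frac{1}{- \frac{377581}{443556}} = - \frac{443556}{377581}$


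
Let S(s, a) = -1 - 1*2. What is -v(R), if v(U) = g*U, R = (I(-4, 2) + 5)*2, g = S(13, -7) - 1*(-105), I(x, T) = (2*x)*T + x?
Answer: 3060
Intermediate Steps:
S(s, a) = -3 (S(s, a) = -1 - 2 = -3)
I(x, T) = x + 2*T*x (I(x, T) = 2*T*x + x = x + 2*T*x)
g = 102 (g = -3 - 1*(-105) = -3 + 105 = 102)
R = -30 (R = (-4*(1 + 2*2) + 5)*2 = (-4*(1 + 4) + 5)*2 = (-4*5 + 5)*2 = (-20 + 5)*2 = -15*2 = -30)
v(U) = 102*U
-v(R) = -102*(-30) = -1*(-3060) = 3060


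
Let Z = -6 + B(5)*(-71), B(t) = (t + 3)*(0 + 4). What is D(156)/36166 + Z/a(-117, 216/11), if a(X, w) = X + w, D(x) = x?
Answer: 2050712/87633 ≈ 23.401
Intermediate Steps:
B(t) = 12 + 4*t (B(t) = (3 + t)*4 = 12 + 4*t)
Z = -2278 (Z = -6 + (12 + 4*5)*(-71) = -6 + (12 + 20)*(-71) = -6 + 32*(-71) = -6 - 2272 = -2278)
D(156)/36166 + Z/a(-117, 216/11) = 156/36166 - 2278/(-117 + 216/11) = 156*(1/36166) - 2278/(-117 + 216*(1/11)) = 6/1391 - 2278/(-117 + 216/11) = 6/1391 - 2278/(-1071/11) = 6/1391 - 2278*(-11/1071) = 6/1391 + 1474/63 = 2050712/87633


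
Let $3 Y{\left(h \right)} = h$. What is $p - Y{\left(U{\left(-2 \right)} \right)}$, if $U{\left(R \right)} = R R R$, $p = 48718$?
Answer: $\frac{146162}{3} \approx 48721.0$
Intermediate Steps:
$U{\left(R \right)} = R^{3}$ ($U{\left(R \right)} = R^{2} R = R^{3}$)
$Y{\left(h \right)} = \frac{h}{3}$
$p - Y{\left(U{\left(-2 \right)} \right)} = 48718 - \frac{\left(-2\right)^{3}}{3} = 48718 - \frac{1}{3} \left(-8\right) = 48718 - - \frac{8}{3} = 48718 + \frac{8}{3} = \frac{146162}{3}$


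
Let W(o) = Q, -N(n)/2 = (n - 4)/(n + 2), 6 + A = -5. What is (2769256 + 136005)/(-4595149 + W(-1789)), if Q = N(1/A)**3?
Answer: -996504523/1576109107 ≈ -0.63226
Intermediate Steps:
A = -11 (A = -6 - 5 = -11)
N(n) = -2*(-4 + n)/(2 + n) (N(n) = -2*(n - 4)/(n + 2) = -2*(-4 + n)/(2 + n))
Q = 27000/343 (Q = (2*(4 - 1/(-11))/(2 + 1/(-11)))**3 = (2*(4 - 1*(-1/11))/(2 - 1/11))**3 = (2*(4 + 1/11)/(21/11))**3 = (2*(11/21)*(45/11))**3 = (30/7)**3 = 27000/343 ≈ 78.717)
W(o) = 27000/343
(2769256 + 136005)/(-4595149 + W(-1789)) = (2769256 + 136005)/(-4595149 + 27000/343) = 2905261/(-1576109107/343) = 2905261*(-343/1576109107) = -996504523/1576109107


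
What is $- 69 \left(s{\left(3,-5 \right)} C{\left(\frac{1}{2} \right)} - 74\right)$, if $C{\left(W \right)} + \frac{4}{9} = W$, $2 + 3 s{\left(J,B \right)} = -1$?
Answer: $\frac{30659}{6} \approx 5109.8$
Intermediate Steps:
$s{\left(J,B \right)} = -1$ ($s{\left(J,B \right)} = - \frac{2}{3} + \frac{1}{3} \left(-1\right) = - \frac{2}{3} - \frac{1}{3} = -1$)
$C{\left(W \right)} = - \frac{4}{9} + W$
$- 69 \left(s{\left(3,-5 \right)} C{\left(\frac{1}{2} \right)} - 74\right) = - 69 \left(- (- \frac{4}{9} + \frac{1}{2}) - 74\right) = - 69 \left(\left(-1\right) \frac{1}{18} - 74\right) = - 69 \left(- \frac{1}{18} - 74\right) = \left(-69\right) \left(- \frac{1333}{18}\right) = \frac{30659}{6}$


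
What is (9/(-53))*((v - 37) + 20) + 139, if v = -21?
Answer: 7709/53 ≈ 145.45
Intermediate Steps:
(9/(-53))*((v - 37) + 20) + 139 = (9/(-53))*((-21 - 37) + 20) + 139 = (9*(-1/53))*(-58 + 20) + 139 = -9/53*(-38) + 139 = 342/53 + 139 = 7709/53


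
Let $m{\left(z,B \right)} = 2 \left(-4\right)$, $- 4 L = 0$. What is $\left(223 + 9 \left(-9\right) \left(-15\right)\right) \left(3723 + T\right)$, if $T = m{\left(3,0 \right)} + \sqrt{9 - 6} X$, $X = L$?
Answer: $5342170$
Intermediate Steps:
$L = 0$ ($L = \left(- \frac{1}{4}\right) 0 = 0$)
$X = 0$
$m{\left(z,B \right)} = -8$
$T = -8$ ($T = -8 + \sqrt{9 - 6} \cdot 0 = -8 + \sqrt{3} \cdot 0 = -8 + 0 = -8$)
$\left(223 + 9 \left(-9\right) \left(-15\right)\right) \left(3723 + T\right) = \left(223 + 9 \left(-9\right) \left(-15\right)\right) \left(3723 - 8\right) = \left(223 - -1215\right) 3715 = \left(223 + 1215\right) 3715 = 1438 \cdot 3715 = 5342170$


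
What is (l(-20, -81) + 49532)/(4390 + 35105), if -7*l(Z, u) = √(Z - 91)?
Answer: 49532/39495 - I*√111/276465 ≈ 1.2541 - 3.8108e-5*I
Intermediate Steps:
l(Z, u) = -√(-91 + Z)/7 (l(Z, u) = -√(Z - 91)/7 = -√(-91 + Z)/7)
(l(-20, -81) + 49532)/(4390 + 35105) = (-√(-91 - 20)/7 + 49532)/(4390 + 35105) = (-I*√111/7 + 49532)/39495 = (-I*√111/7 + 49532)*(1/39495) = (49532 - I*√111/7)*(1/39495) = 49532/39495 - I*√111/276465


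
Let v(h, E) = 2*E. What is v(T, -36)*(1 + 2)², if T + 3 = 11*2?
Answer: -648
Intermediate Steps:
T = 19 (T = -3 + 11*2 = -3 + 22 = 19)
v(T, -36)*(1 + 2)² = (2*(-36))*(1 + 2)² = -72*3² = -72*9 = -648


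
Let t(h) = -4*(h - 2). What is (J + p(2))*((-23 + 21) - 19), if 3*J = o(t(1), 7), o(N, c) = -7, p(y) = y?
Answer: 7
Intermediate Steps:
t(h) = 8 - 4*h (t(h) = -4*(-2 + h) = 8 - 4*h)
J = -7/3 (J = (⅓)*(-7) = -7/3 ≈ -2.3333)
(J + p(2))*((-23 + 21) - 19) = (-7/3 + 2)*((-23 + 21) - 19) = -(-2 - 19)/3 = -⅓*(-21) = 7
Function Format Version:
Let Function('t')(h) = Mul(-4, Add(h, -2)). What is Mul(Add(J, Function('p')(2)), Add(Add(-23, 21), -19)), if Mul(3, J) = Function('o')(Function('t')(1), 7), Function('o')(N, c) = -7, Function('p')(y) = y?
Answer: 7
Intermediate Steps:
Function('t')(h) = Add(8, Mul(-4, h)) (Function('t')(h) = Mul(-4, Add(-2, h)) = Add(8, Mul(-4, h)))
J = Rational(-7, 3) (J = Mul(Rational(1, 3), -7) = Rational(-7, 3) ≈ -2.3333)
Mul(Add(J, Function('p')(2)), Add(Add(-23, 21), -19)) = Mul(Add(Rational(-7, 3), 2), Add(Add(-23, 21), -19)) = Mul(Rational(-1, 3), Add(-2, -19)) = Mul(Rational(-1, 3), -21) = 7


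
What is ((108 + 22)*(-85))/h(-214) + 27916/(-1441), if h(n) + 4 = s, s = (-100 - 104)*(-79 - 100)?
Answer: -517596021/26306896 ≈ -19.675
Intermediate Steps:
s = 36516 (s = -204*(-179) = 36516)
h(n) = 36512 (h(n) = -4 + 36516 = 36512)
((108 + 22)*(-85))/h(-214) + 27916/(-1441) = ((108 + 22)*(-85))/36512 + 27916/(-1441) = (130*(-85))*(1/36512) + 27916*(-1/1441) = -11050*1/36512 - 27916/1441 = -5525/18256 - 27916/1441 = -517596021/26306896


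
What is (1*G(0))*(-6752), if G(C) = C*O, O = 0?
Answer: 0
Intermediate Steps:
G(C) = 0 (G(C) = C*0 = 0)
(1*G(0))*(-6752) = (1*0)*(-6752) = 0*(-6752) = 0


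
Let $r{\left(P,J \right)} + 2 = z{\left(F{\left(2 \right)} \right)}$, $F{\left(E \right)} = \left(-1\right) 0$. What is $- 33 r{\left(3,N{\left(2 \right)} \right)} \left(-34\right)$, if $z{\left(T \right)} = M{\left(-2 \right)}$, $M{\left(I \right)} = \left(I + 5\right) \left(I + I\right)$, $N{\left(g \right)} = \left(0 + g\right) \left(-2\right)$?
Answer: $-15708$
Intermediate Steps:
$N{\left(g \right)} = - 2 g$ ($N{\left(g \right)} = g \left(-2\right) = - 2 g$)
$M{\left(I \right)} = 2 I \left(5 + I\right)$ ($M{\left(I \right)} = \left(5 + I\right) 2 I = 2 I \left(5 + I\right)$)
$F{\left(E \right)} = 0$
$z{\left(T \right)} = -12$ ($z{\left(T \right)} = 2 \left(-2\right) \left(5 - 2\right) = 2 \left(-2\right) 3 = -12$)
$r{\left(P,J \right)} = -14$ ($r{\left(P,J \right)} = -2 - 12 = -14$)
$- 33 r{\left(3,N{\left(2 \right)} \right)} \left(-34\right) = \left(-33\right) \left(-14\right) \left(-34\right) = 462 \left(-34\right) = -15708$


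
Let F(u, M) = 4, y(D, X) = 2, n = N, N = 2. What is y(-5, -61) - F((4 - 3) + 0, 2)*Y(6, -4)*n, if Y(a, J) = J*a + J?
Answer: 226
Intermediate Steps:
Y(a, J) = J + J*a
n = 2
y(-5, -61) - F((4 - 3) + 0, 2)*Y(6, -4)*n = 2 - 4*(-4*(1 + 6))*2 = 2 - 4*(-4*7)*2 = 2 - 4*(-28)*2 = 2 - (-112)*2 = 2 - 1*(-224) = 2 + 224 = 226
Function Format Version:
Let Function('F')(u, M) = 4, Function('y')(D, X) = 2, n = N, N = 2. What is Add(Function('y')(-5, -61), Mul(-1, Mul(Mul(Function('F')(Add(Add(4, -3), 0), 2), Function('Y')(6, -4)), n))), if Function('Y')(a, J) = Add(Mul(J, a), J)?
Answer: 226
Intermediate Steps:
Function('Y')(a, J) = Add(J, Mul(J, a))
n = 2
Add(Function('y')(-5, -61), Mul(-1, Mul(Mul(Function('F')(Add(Add(4, -3), 0), 2), Function('Y')(6, -4)), n))) = Add(2, Mul(-1, Mul(Mul(4, Mul(-4, Add(1, 6))), 2))) = Add(2, Mul(-1, Mul(Mul(4, Mul(-4, 7)), 2))) = Add(2, Mul(-1, Mul(Mul(4, -28), 2))) = Add(2, Mul(-1, Mul(-112, 2))) = Add(2, Mul(-1, -224)) = Add(2, 224) = 226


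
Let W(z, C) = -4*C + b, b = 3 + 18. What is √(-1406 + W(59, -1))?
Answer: I*√1381 ≈ 37.162*I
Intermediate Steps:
b = 21
W(z, C) = 21 - 4*C (W(z, C) = -4*C + 21 = 21 - 4*C)
√(-1406 + W(59, -1)) = √(-1406 + (21 - 4*(-1))) = √(-1406 + (21 + 4)) = √(-1406 + 25) = √(-1381) = I*√1381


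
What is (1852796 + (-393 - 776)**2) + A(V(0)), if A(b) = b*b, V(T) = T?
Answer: 3219357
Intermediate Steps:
A(b) = b**2
(1852796 + (-393 - 776)**2) + A(V(0)) = (1852796 + (-393 - 776)**2) + 0**2 = (1852796 + (-1169)**2) + 0 = (1852796 + 1366561) + 0 = 3219357 + 0 = 3219357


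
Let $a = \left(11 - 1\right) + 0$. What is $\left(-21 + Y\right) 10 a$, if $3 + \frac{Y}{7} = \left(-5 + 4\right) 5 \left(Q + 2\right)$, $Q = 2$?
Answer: $-18200$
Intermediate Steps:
$Y = -161$ ($Y = -21 + 7 \left(-5 + 4\right) 5 \left(2 + 2\right) = -21 + 7 \left(-1\right) 5 \cdot 4 = -21 + 7 \left(\left(-5\right) 4\right) = -21 + 7 \left(-20\right) = -21 - 140 = -161$)
$a = 10$ ($a = 10 + 0 = 10$)
$\left(-21 + Y\right) 10 a = \left(-21 - 161\right) 10 \cdot 10 = \left(-182\right) 10 \cdot 10 = \left(-1820\right) 10 = -18200$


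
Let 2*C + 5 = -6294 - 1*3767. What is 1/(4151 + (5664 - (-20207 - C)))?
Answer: 1/24989 ≈ 4.0018e-5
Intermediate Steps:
C = -5033 (C = -5/2 + (-6294 - 1*3767)/2 = -5/2 + (-6294 - 3767)/2 = -5/2 + (½)*(-10061) = -5/2 - 10061/2 = -5033)
1/(4151 + (5664 - (-20207 - C))) = 1/(4151 + (5664 - (-20207 - 1*(-5033)))) = 1/(4151 + (5664 - (-20207 + 5033))) = 1/(4151 + (5664 - 1*(-15174))) = 1/(4151 + (5664 + 15174)) = 1/(4151 + 20838) = 1/24989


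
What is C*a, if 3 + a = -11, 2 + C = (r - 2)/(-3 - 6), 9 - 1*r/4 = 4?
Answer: 56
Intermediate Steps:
r = 20 (r = 36 - 4*4 = 36 - 16 = 20)
C = -4 (C = -2 + (20 - 2)/(-3 - 6) = -2 + 18/(-9) = -2 + 18*(-⅑) = -2 - 2 = -4)
a = -14 (a = -3 - 11 = -14)
C*a = -4*(-14) = 56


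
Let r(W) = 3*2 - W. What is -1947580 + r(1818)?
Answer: -1949392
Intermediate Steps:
r(W) = 6 - W
-1947580 + r(1818) = -1947580 + (6 - 1*1818) = -1947580 + (6 - 1818) = -1947580 - 1812 = -1949392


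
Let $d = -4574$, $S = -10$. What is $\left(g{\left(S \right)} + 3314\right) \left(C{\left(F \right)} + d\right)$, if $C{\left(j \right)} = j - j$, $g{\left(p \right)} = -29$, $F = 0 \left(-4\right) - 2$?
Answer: $-15025590$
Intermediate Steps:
$F = -2$ ($F = 0 - 2 = -2$)
$C{\left(j \right)} = 0$
$\left(g{\left(S \right)} + 3314\right) \left(C{\left(F \right)} + d\right) = \left(-29 + 3314\right) \left(0 - 4574\right) = 3285 \left(-4574\right) = -15025590$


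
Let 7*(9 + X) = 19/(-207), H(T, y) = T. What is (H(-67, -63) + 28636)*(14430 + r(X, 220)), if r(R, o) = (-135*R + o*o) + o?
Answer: 295602014550/161 ≈ 1.8360e+9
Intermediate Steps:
X = -13060/1449 (X = -9 + (19/(-207))/7 = -9 + (19*(-1/207))/7 = -9 + (⅐)*(-19/207) = -9 - 19/1449 = -13060/1449 ≈ -9.0131)
r(R, o) = o + o² - 135*R (r(R, o) = (-135*R + o²) + o = (o² - 135*R) + o = o + o² - 135*R)
(H(-67, -63) + 28636)*(14430 + r(X, 220)) = (-67 + 28636)*(14430 + (220 + 220² - 135*(-13060/1449))) = 28569*(14430 + (220 + 48400 + 195900/161)) = 28569*(14430 + 8023720/161) = 28569*(10346950/161) = 295602014550/161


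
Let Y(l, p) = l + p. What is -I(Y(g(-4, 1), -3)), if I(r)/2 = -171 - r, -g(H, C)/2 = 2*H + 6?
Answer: 344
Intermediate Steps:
g(H, C) = -12 - 4*H (g(H, C) = -2*(2*H + 6) = -2*(6 + 2*H) = -12 - 4*H)
I(r) = -342 - 2*r (I(r) = 2*(-171 - r) = -342 - 2*r)
-I(Y(g(-4, 1), -3)) = -(-342 - 2*((-12 - 4*(-4)) - 3)) = -(-342 - 2*((-12 + 16) - 3)) = -(-342 - 2*(4 - 3)) = -(-342 - 2*1) = -(-342 - 2) = -1*(-344) = 344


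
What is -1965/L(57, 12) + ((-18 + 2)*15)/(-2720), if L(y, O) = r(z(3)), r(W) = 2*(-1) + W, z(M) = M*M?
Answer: -66789/238 ≈ -280.63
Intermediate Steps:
z(M) = M²
r(W) = -2 + W
L(y, O) = 7 (L(y, O) = -2 + 3² = -2 + 9 = 7)
-1965/L(57, 12) + ((-18 + 2)*15)/(-2720) = -1965/7 + ((-18 + 2)*15)/(-2720) = -1965*⅐ - 16*15*(-1/2720) = -1965/7 - 240*(-1/2720) = -1965/7 + 3/34 = -66789/238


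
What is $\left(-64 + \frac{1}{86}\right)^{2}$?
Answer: $\frac{30283009}{7396} \approx 4094.5$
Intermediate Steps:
$\left(-64 + \frac{1}{86}\right)^{2} = \left(- \frac{5503}{86}\right)^{2} = \frac{30283009}{7396}$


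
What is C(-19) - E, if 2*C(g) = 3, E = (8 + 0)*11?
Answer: -173/2 ≈ -86.500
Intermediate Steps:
E = 88 (E = 8*11 = 88)
C(g) = 3/2 (C(g) = (½)*3 = 3/2)
C(-19) - E = 3/2 - 1*88 = 3/2 - 88 = -173/2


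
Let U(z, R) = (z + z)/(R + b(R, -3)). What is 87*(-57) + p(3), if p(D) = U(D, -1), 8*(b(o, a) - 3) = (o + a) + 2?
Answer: -34689/7 ≈ -4955.6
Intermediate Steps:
b(o, a) = 13/4 + a/8 + o/8 (b(o, a) = 3 + ((o + a) + 2)/8 = 3 + ((a + o) + 2)/8 = 3 + (2 + a + o)/8 = 3 + (1/4 + a/8 + o/8) = 13/4 + a/8 + o/8)
U(z, R) = 2*z/(23/8 + 9*R/8) (U(z, R) = (z + z)/(R + (13/4 + (1/8)*(-3) + R/8)) = (2*z)/(R + (13/4 - 3/8 + R/8)) = (2*z)/(R + (23/8 + R/8)) = (2*z)/(23/8 + 9*R/8) = 2*z/(23/8 + 9*R/8))
p(D) = 8*D/7 (p(D) = 16*D/(23 + 9*(-1)) = 16*D/(23 - 9) = 16*D/14 = 16*D*(1/14) = 8*D/7)
87*(-57) + p(3) = 87*(-57) + (8/7)*3 = -4959 + 24/7 = -34689/7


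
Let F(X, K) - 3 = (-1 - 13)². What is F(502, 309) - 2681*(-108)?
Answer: 289747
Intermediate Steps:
F(X, K) = 199 (F(X, K) = 3 + (-1 - 13)² = 3 + (-14)² = 3 + 196 = 199)
F(502, 309) - 2681*(-108) = 199 - 2681*(-108) = 199 - 1*(-289548) = 199 + 289548 = 289747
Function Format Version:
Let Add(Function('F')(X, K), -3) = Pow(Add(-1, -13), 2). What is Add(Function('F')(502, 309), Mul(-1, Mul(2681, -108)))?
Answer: 289747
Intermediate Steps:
Function('F')(X, K) = 199 (Function('F')(X, K) = Add(3, Pow(Add(-1, -13), 2)) = Add(3, Pow(-14, 2)) = Add(3, 196) = 199)
Add(Function('F')(502, 309), Mul(-1, Mul(2681, -108))) = Add(199, Mul(-1, Mul(2681, -108))) = Add(199, Mul(-1, -289548)) = Add(199, 289548) = 289747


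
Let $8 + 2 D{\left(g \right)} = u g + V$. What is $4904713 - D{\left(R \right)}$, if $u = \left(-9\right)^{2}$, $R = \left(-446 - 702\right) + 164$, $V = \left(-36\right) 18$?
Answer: $4944893$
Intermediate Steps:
$V = -648$
$R = -984$ ($R = -1148 + 164 = -984$)
$u = 81$
$D{\left(g \right)} = -328 + \frac{81 g}{2}$ ($D{\left(g \right)} = -4 + \frac{81 g - 648}{2} = -4 + \frac{-648 + 81 g}{2} = -4 + \left(-324 + \frac{81 g}{2}\right) = -328 + \frac{81 g}{2}$)
$4904713 - D{\left(R \right)} = 4904713 - \left(-328 + \frac{81}{2} \left(-984\right)\right) = 4904713 - \left(-328 - 39852\right) = 4904713 - -40180 = 4904713 + 40180 = 4944893$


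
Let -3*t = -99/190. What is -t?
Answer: -33/190 ≈ -0.17368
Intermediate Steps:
t = 33/190 (t = -(-99)/(3*190) = -(-99)/570 = -⅓*(-99/190) = 33/190 ≈ 0.17368)
-t = -1*33/190 = -33/190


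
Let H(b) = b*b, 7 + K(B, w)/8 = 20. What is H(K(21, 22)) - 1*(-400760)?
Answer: 411576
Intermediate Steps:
K(B, w) = 104 (K(B, w) = -56 + 8*20 = -56 + 160 = 104)
H(b) = b²
H(K(21, 22)) - 1*(-400760) = 104² - 1*(-400760) = 10816 + 400760 = 411576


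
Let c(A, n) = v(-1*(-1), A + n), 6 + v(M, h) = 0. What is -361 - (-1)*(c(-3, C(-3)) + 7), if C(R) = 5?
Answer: -360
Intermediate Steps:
v(M, h) = -6 (v(M, h) = -6 + 0 = -6)
c(A, n) = -6
-361 - (-1)*(c(-3, C(-3)) + 7) = -361 - (-1)*(-6 + 7) = -361 - (-1) = -361 - 1*(-1) = -361 + 1 = -360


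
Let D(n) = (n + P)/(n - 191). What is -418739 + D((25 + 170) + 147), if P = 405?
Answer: -63228842/151 ≈ -4.1873e+5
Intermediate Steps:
D(n) = (405 + n)/(-191 + n) (D(n) = (n + 405)/(n - 191) = (405 + n)/(-191 + n))
-418739 + D((25 + 170) + 147) = -418739 + (405 + ((25 + 170) + 147))/(-191 + ((25 + 170) + 147)) = -418739 + (405 + (195 + 147))/(-191 + (195 + 147)) = -418739 + (405 + 342)/(-191 + 342) = -418739 + 747/151 = -63228842/151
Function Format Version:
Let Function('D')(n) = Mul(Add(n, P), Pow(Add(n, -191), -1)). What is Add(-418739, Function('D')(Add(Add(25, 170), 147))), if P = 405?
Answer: Rational(-63228842, 151) ≈ -4.1873e+5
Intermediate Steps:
Function('D')(n) = Mul(Pow(Add(-191, n), -1), Add(405, n)) (Function('D')(n) = Mul(Add(n, 405), Pow(Add(n, -191), -1)) = Mul(Add(405, n), Pow(Add(-191, n), -1)) = Mul(Pow(Add(-191, n), -1), Add(405, n)))
Add(-418739, Function('D')(Add(Add(25, 170), 147))) = Add(-418739, Mul(Pow(Add(-191, Add(Add(25, 170), 147)), -1), Add(405, Add(Add(25, 170), 147)))) = Add(-418739, Mul(Pow(Add(-191, Add(195, 147)), -1), Add(405, Add(195, 147)))) = Add(-418739, Mul(Pow(Add(-191, 342), -1), Add(405, 342))) = Add(-418739, Mul(Pow(151, -1), 747)) = Add(-418739, Mul(Rational(1, 151), 747)) = Add(-418739, Rational(747, 151)) = Rational(-63228842, 151)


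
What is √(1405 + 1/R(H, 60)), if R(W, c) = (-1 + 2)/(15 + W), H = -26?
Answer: √1394 ≈ 37.336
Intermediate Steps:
R(W, c) = 1/(15 + W)
√(1405 + 1/R(H, 60)) = √(1405 + 1/(1/(15 - 26))) = √(1405 + 1/(1/(-11))) = √(1405 + 1/(-1/11)) = √(1405 - 11) = √1394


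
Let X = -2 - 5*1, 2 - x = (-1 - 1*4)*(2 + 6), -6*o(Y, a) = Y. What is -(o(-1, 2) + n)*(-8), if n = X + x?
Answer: 844/3 ≈ 281.33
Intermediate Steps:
o(Y, a) = -Y/6
x = 42 (x = 2 - (-1 - 1*4)*(2 + 6) = 2 - (-1 - 4)*8 = 2 - (-5)*8 = 2 - 1*(-40) = 2 + 40 = 42)
X = -7 (X = -2 - 5 = -7)
n = 35 (n = -7 + 42 = 35)
-(o(-1, 2) + n)*(-8) = -(-⅙*(-1) + 35)*(-8) = -(⅙ + 35)*(-8) = -211*(-8)/6 = -1*(-844/3) = 844/3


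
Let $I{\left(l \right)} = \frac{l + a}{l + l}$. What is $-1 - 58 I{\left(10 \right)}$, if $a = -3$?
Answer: $- \frac{213}{10} \approx -21.3$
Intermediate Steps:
$I{\left(l \right)} = \frac{-3 + l}{2 l}$ ($I{\left(l \right)} = \frac{l - 3}{l + l} = \frac{-3 + l}{2 l}$)
$-1 - 58 I{\left(10 \right)} = -1 - 58 \frac{-3 + 10}{2 \cdot 10} = -1 - 58 \cdot \frac{1}{2} \cdot \frac{1}{10} \cdot 7 = -1 - \frac{203}{10} = - \frac{213}{10}$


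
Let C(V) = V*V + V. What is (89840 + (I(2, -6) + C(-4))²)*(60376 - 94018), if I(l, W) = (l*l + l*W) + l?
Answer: -3023608392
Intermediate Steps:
C(V) = V + V² (C(V) = V² + V = V + V²)
I(l, W) = l + l² + W*l (I(l, W) = (l² + W*l) + l = l + l² + W*l)
(89840 + (I(2, -6) + C(-4))²)*(60376 - 94018) = (89840 + (2*(1 - 6 + 2) - 4*(1 - 4))²)*(60376 - 94018) = (89840 + (2*(-3) - 4*(-3))²)*(-33642) = (89840 + (-6 + 12)²)*(-33642) = (89840 + 6²)*(-33642) = (89840 + 36)*(-33642) = 89876*(-33642) = -3023608392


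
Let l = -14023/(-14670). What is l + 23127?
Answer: 339287113/14670 ≈ 23128.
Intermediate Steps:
l = 14023/14670 (l = -14023*(-1/14670) = 14023/14670 ≈ 0.95590)
l + 23127 = 14023/14670 + 23127 = 339287113/14670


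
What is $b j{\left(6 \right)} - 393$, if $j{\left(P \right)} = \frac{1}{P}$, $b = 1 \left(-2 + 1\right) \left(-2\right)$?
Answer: $- \frac{1178}{3} \approx -392.67$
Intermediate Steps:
$b = 2$ ($b = 1 \left(-1\right) \left(-2\right) = \left(-1\right) \left(-2\right) = 2$)
$b j{\left(6 \right)} - 393 = \frac{2}{6} - 393 = 2 \cdot \frac{1}{6} - 393 = \frac{1}{3} - 393 = - \frac{1178}{3}$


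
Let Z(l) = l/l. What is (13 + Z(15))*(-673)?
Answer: -9422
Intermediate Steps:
Z(l) = 1
(13 + Z(15))*(-673) = (13 + 1)*(-673) = 14*(-673) = -9422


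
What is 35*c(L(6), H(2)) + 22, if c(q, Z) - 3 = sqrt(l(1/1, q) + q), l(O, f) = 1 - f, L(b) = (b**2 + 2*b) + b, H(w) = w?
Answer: 162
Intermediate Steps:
L(b) = b**2 + 3*b
c(q, Z) = 4 (c(q, Z) = 3 + sqrt((1 - q) + q) = 3 + sqrt(1) = 3 + 1 = 4)
35*c(L(6), H(2)) + 22 = 35*4 + 22 = 140 + 22 = 162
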